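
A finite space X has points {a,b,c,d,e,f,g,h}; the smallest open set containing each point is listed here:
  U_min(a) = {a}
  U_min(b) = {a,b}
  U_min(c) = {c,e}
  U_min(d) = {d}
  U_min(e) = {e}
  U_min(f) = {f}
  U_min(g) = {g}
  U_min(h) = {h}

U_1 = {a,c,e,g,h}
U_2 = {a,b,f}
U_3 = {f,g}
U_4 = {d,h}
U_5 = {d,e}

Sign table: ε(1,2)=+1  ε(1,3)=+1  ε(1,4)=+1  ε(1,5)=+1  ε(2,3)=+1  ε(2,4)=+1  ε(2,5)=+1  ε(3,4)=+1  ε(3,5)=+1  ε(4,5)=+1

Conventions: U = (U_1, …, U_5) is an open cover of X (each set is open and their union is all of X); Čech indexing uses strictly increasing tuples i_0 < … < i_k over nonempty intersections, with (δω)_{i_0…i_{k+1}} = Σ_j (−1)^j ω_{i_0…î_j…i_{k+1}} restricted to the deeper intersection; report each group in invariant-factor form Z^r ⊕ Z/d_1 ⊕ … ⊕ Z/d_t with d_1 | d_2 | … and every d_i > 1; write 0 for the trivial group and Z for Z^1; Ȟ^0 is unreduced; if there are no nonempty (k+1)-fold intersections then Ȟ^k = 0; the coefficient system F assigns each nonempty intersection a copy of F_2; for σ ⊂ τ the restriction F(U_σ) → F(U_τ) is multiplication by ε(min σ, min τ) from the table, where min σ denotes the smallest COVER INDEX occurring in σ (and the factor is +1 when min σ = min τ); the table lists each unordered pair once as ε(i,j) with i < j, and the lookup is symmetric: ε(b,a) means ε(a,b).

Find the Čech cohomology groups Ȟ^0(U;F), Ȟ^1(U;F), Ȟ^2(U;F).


Ȟ^0 = Z/2, Ȟ^1 = Z/2 ⊕ Z/2 and Ȟ^2 = 0

nerve of the cover:
  U12={a} U13={g} U14={h} U15={e} U23={f} U45={d}
C dims 5,6; δ0: rk_F2 4
Ȟ^0 = (5 − 4) − 0 = 1, so Ȟ^0 ≅ Z/2
Ȟ^1 = (6 − 0) − 4 = 2, so Ȟ^1 ≅ Z/2 ⊕ Z/2
Ȟ^2 = (0 − 0) − 0 = 0, so Ȟ^2 ≅ 0


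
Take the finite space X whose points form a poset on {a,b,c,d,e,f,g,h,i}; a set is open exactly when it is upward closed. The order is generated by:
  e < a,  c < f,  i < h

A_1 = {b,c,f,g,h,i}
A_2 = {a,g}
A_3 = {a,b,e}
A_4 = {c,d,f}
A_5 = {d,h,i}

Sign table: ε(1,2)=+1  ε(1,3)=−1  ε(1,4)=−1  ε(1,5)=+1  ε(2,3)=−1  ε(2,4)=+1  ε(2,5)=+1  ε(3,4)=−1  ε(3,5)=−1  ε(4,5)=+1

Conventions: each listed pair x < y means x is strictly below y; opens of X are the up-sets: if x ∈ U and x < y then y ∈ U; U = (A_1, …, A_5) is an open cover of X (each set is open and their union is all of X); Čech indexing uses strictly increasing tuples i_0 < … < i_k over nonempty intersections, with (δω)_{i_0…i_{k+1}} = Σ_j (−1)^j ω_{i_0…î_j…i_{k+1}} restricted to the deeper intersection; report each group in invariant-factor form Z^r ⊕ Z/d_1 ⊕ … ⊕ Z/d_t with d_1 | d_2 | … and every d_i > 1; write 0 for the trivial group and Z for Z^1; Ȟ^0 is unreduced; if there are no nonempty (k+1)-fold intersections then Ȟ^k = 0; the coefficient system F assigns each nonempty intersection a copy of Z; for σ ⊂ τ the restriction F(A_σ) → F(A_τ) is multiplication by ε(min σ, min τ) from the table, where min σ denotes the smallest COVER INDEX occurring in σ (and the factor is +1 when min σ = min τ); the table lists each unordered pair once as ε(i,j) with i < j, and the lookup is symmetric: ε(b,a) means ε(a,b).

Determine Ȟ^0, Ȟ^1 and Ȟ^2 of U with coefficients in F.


Ȟ^0 ≅ 0, Ȟ^1 ≅ Z ⊕ Z/2 and Ȟ^2 ≅ 0

cover nerve:
  A12={g} A13={b} A14={c,f} A15={h,i} A23={a} A45={d}
C dims 5,6; δ0: rk 5, SNF 1^4·2
Ȟ^0: (5−5)−0=0 ⇒ 0
Ȟ^1: (6−0)−5=1 plus torsion [2] ⇒ Z ⊕ Z/2
Ȟ^2: (0−0)−0=0 ⇒ 0


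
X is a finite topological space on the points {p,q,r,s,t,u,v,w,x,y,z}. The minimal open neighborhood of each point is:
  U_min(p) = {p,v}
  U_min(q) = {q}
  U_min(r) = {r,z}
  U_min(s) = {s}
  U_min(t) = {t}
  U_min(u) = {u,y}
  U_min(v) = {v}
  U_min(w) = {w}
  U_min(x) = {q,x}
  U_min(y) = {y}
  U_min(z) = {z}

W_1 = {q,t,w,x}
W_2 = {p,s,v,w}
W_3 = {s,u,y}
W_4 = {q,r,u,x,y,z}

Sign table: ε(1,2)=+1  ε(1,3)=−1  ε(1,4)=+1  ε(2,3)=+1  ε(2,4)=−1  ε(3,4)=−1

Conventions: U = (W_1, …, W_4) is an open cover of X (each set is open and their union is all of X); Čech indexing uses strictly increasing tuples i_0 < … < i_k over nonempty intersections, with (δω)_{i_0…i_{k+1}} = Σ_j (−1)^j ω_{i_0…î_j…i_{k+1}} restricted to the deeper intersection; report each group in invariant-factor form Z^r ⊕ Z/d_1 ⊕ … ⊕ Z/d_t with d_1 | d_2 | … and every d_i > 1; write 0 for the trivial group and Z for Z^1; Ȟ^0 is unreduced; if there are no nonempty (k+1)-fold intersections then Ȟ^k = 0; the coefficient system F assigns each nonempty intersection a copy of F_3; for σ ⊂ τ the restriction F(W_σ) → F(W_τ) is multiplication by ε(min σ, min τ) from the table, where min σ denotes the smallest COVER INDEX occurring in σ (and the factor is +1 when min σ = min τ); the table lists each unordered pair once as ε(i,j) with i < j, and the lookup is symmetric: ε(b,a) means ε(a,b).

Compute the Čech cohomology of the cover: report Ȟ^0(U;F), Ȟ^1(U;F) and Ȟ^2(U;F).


nerve of the cover:
  W12={w} W14={q,x} W23={s} W34={u,y}
C dims 4,4; δ0: rk_F3 4
Ȟ^0 = (4 − 4) − 0 = 0, so Ȟ^0 ≅ 0
Ȟ^1 = (4 − 0) − 4 = 0, so Ȟ^1 ≅ 0
Ȟ^2 = (0 − 0) − 0 = 0, so Ȟ^2 ≅ 0

Ȟ^0 = 0, Ȟ^1 = 0, Ȟ^2 = 0


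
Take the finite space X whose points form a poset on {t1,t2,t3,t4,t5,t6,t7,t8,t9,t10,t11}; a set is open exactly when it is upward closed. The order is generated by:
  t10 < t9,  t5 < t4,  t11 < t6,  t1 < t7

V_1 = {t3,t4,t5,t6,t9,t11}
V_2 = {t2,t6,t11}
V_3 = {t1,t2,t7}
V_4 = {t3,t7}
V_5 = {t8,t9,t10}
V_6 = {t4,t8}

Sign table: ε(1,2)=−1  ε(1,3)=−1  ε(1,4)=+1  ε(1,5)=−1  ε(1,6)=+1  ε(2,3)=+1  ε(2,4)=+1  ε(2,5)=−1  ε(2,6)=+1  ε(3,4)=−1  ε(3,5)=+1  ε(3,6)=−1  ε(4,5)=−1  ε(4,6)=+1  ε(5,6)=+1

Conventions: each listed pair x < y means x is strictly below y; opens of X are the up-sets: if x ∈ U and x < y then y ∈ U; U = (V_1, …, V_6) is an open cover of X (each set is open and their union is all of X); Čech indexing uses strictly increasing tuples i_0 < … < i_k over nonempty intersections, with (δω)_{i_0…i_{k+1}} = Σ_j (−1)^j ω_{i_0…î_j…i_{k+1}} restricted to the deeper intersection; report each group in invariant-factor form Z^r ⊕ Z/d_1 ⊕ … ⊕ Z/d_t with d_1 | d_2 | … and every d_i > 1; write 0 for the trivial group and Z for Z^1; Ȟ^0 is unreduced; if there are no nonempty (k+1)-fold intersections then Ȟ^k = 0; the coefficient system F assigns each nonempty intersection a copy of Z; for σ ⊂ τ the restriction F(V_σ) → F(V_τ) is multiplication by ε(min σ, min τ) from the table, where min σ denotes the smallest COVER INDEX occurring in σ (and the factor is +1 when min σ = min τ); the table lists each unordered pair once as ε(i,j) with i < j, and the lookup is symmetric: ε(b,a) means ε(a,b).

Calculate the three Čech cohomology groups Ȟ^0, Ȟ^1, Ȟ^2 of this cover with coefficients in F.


nerve simplices:
  V12={t6,t11} V14={t3} V15={t9} V16={t4} V23={t2} V34={t7} V56={t8}
C dims 6,7; δ0: rk 6, SNF 1^5·2
degree 0: 6−6−0 = 0 → Ȟ^0 ≅ 0
degree 1: 7−0−6 = 1 plus torsion [2] → Ȟ^1 ≅ Z ⊕ Z/2
degree 2: 0−0−0 = 0 → Ȟ^2 ≅ 0

Ȟ^0 ≅ 0, Ȟ^1 ≅ Z ⊕ Z/2 and Ȟ^2 ≅ 0


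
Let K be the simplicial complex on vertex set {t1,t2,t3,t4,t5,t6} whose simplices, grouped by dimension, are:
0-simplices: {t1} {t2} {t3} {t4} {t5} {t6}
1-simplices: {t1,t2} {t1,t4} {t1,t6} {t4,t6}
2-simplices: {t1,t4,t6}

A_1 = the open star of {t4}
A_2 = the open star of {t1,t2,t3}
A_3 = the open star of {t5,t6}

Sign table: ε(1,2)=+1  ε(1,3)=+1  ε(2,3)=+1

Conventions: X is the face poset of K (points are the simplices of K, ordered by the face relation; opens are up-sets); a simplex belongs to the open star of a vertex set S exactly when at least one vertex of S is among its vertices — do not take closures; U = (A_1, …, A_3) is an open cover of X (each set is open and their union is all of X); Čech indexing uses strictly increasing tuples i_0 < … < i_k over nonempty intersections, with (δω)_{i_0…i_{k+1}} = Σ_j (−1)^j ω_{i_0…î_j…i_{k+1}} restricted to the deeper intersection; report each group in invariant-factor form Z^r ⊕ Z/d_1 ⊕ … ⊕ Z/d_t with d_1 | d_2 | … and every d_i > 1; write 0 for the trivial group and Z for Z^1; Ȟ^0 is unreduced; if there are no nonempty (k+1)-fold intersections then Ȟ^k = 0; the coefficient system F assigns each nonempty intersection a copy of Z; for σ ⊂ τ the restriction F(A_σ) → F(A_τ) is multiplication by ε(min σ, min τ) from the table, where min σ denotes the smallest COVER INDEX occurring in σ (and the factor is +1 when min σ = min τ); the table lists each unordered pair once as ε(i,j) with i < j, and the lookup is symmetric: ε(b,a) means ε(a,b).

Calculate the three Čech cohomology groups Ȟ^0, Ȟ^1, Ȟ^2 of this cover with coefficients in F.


nonempty intersections:
  A1={{t4},{t1,t4},{t4,t6},{t1,t4,t6}} A2={{t1},{t2},{t3},{t1,t2},{t1,t4},{t1,t6},{t1,t4,t6}} A3={{t5},{t6},{t1,t6},{t4,t6},{t1,t4,t6}}
  A12={{t1,t4},{t1,t4,t6}} A13={{t4,t6},{t1,t4,t6}} A23={{t1,t6},{t1,t4,t6}}
  A123={{t1,t4,t6}}
C dims 3,3,1; δ0: rk 2, SNF 1^2; δ1: rk 1, SNF 1^1
Ȟ^0: (3−2)−0=1 ⇒ Z
Ȟ^1: (3−1)−2=0 ⇒ 0
Ȟ^2: (1−0)−1=0 ⇒ 0

Ȟ^0 ≅ Z, Ȟ^1 ≅ 0 and Ȟ^2 ≅ 0


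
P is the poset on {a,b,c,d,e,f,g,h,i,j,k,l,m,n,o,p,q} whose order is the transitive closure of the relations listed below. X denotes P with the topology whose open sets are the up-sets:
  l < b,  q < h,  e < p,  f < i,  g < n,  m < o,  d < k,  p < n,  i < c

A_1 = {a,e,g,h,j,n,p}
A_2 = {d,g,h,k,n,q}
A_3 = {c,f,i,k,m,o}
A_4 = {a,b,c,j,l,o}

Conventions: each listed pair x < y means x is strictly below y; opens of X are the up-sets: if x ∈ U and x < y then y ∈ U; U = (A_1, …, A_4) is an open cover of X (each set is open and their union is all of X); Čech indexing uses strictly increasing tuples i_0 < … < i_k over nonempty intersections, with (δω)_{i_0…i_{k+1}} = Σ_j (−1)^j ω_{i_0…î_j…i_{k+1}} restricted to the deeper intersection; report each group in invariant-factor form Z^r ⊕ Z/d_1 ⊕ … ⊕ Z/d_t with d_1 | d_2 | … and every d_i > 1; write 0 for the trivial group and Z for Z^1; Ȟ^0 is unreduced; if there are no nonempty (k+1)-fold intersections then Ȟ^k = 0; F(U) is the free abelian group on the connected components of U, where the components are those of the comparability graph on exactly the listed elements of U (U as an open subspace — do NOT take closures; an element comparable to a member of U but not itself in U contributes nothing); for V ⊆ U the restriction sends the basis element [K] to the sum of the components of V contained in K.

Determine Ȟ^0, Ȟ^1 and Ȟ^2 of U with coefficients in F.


nerve of the cover:
  A12={g,h,n} A14={a,j} A23={k} A34={c,o}
components per intersection:
  A1: {a} {e,g,n,p} {h} {j}
  A2: {d,k} {g,n} {h,q}
  A3: {c,f,i} {k} {m,o}
  A4: {a} {b,l} {c} {j} {o}
  A12: {g,n} {h}
  A14: {a} {j}
  A23: {k}
  A34: {c} {o}
C dims 15,7; δ0: rk 7, SNF 1^7
Ȟ^0 = (15 − 7) − 0 = 8, so Ȟ^0 ≅ Z^8
Ȟ^1 = (7 − 0) − 7 = 0, so Ȟ^1 ≅ 0
Ȟ^2 = (0 − 0) − 0 = 0, so Ȟ^2 ≅ 0

Ȟ^0 ≅ Z^8,  Ȟ^1 ≅ 0,  Ȟ^2 ≅ 0


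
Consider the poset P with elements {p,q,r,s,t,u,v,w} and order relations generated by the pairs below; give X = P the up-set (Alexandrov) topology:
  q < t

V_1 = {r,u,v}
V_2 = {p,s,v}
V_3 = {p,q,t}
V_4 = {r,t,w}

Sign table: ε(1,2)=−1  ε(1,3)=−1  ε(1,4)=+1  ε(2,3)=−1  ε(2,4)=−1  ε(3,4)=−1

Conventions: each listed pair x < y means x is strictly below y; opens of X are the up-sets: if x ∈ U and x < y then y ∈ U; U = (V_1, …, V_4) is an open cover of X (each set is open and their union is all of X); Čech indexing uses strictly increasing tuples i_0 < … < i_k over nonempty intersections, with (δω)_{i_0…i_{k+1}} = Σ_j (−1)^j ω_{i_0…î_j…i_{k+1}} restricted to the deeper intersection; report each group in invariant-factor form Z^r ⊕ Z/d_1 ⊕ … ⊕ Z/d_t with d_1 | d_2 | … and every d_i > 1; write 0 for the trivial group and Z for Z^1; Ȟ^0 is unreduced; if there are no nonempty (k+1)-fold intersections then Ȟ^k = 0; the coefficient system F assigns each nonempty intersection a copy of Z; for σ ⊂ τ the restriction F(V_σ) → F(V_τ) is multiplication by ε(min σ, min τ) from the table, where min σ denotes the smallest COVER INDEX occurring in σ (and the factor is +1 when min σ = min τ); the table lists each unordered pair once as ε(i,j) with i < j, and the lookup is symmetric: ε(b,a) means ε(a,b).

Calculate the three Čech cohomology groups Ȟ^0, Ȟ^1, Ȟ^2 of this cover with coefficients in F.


cover nerve:
  V12={v} V14={r} V23={p} V34={t}
C dims 4,4; δ0: rk 4, SNF 1^3·2
Ȟ^0: (4−4)−0=0 ⇒ 0
Ȟ^1: (4−0)−4=0 plus torsion [2] ⇒ Z/2
Ȟ^2: (0−0)−0=0 ⇒ 0

Ȟ^0(U;F) ≅ 0; Ȟ^1(U;F) ≅ Z/2; Ȟ^2(U;F) ≅ 0


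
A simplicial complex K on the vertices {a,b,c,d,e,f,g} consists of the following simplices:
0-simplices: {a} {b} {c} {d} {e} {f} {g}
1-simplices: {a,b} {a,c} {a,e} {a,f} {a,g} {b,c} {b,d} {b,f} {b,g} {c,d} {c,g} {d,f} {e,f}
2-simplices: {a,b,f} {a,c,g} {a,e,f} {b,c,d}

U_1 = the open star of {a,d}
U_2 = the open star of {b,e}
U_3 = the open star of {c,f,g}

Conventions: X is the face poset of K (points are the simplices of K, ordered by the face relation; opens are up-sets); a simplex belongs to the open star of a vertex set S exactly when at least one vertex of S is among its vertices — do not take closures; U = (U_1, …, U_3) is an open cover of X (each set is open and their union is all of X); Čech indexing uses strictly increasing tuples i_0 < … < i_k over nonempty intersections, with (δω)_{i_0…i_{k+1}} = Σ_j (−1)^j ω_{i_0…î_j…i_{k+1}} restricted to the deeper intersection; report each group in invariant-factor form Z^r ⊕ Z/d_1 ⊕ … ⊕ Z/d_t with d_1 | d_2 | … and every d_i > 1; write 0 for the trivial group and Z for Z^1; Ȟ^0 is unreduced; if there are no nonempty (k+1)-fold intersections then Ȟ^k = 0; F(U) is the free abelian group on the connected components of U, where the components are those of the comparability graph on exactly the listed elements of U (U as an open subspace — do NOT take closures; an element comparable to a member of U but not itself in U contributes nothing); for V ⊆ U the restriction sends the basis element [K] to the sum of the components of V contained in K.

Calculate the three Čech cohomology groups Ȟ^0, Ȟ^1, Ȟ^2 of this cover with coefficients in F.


Ȟ^0(U;F) ≅ Z, Ȟ^1(U;F) ≅ Z^3, Ȟ^2(U;F) ≅ 0

cover nerve:
  U1={{a},{d},{a,b},{a,c},{a,e},{a,f},{a,g},{b,d},{c,d},{d,f},{a,b,f},{a,c,g},{a,e,f},{b,c,d}} U2={{b},{e},{a,b},{a,e},{b,c},{b,d},{b,f},{b,g},{e,f},{a,b,f},{a,e,f},{b,c,d}} U3={{c},{f},{g},{a,c},{a,f},{a,g},{b,c},{b,f},{b,g},{c,d},{c,g},{d,f},{e,f},{a,b,f},{a,c,g},{a,e,f},{b,c,d}}
  U12={{a,b},{a,e},{b,d},{a,b,f},{a,e,f},{b,c,d}} U13={{a,c},{a,f},{a,g},{c,d},{d,f},{a,b,f},{a,c,g},{a,e,f},{b,c,d}} U23={{b,c},{b,f},{b,g},{e,f},{a,b,f},{a,e,f},{b,c,d}}
  U123={{a,b,f},{a,e,f},{b,c,d}}
components per intersection:
  U1: {{a},{a,b},{a,c},{a,e},{a,f},{a,g},{a,b,f},{a,c,g},{a,e,f}} {{d},{b,d},{c,d},{d,f},{b,c,d}}
  U2: {{b},{a,b},{b,c},{b,d},{b,f},{b,g},{a,b,f},{b,c,d}} {{e},{a,e},{e,f},{a,e,f}}
  U3: {{c},{g},{a,c},{a,g},{b,c},{b,g},{c,d},{c,g},{a,c,g},{b,c,d}} {{f},{a,f},{b,f},{d,f},{e,f},{a,b,f},{a,e,f}}
  U12: {{a,b},{a,b,f}} {{a,e},{a,e,f}} {{b,d},{b,c,d}}
  U13: {{a,c},{a,g},{a,c,g}} {{a,f},{a,b,f},{a,e,f}} {{c,d},{b,c,d}} {{d,f}}
  U23: {{b,c},{b,c,d}} {{b,f},{a,b,f}} {{b,g}} {{e,f},{a,e,f}}
  U123: {{a,b,f}} {{a,e,f}} {{b,c,d}}
C dims 6,11,3; δ0: rk 5, SNF 1^5; δ1: rk 3, SNF 1^3
Ȟ^0: (6−5)−0=1 ⇒ Z
Ȟ^1: (11−3)−5=3 ⇒ Z^3
Ȟ^2: (3−0)−3=0 ⇒ 0


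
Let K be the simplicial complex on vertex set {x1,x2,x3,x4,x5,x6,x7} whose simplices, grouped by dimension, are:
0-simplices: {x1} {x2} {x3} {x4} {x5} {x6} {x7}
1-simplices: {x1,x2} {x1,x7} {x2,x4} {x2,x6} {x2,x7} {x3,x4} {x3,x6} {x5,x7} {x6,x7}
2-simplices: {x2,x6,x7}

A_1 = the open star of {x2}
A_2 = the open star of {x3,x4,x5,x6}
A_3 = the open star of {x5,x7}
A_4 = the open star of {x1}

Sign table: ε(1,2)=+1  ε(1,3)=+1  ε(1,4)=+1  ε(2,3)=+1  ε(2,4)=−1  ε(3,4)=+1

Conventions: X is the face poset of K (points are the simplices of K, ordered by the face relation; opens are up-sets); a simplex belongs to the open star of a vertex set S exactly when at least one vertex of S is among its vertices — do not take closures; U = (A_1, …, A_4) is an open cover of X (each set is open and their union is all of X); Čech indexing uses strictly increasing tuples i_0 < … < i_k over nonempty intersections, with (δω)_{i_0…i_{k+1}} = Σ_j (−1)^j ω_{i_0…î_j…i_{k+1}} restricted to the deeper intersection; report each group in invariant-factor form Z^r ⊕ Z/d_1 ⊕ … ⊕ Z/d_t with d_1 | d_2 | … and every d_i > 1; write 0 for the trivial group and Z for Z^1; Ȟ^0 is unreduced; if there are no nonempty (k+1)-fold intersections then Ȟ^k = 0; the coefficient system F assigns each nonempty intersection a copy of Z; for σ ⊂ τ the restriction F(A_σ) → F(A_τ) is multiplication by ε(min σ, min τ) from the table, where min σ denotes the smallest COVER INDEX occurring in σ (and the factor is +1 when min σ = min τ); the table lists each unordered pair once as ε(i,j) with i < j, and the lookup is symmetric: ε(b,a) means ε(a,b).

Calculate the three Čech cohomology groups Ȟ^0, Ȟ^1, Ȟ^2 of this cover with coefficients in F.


Ȟ^0(U;F) ≅ Z; Ȟ^1(U;F) ≅ Z; Ȟ^2(U;F) ≅ 0

intersection data:
  A1={{x2},{x1,x2},{x2,x4},{x2,x6},{x2,x7},{x2,x6,x7}} A2={{x3},{x4},{x5},{x6},{x2,x4},{x2,x6},{x3,x4},{x3,x6},{x5,x7},{x6,x7},{x2,x6,x7}} A3={{x5},{x7},{x1,x7},{x2,x7},{x5,x7},{x6,x7},{x2,x6,x7}} A4={{x1},{x1,x2},{x1,x7}}
  A12={{x2,x4},{x2,x6},{x2,x6,x7}} A13={{x2,x7},{x2,x6,x7}} A14={{x1,x2}} A23={{x5},{x5,x7},{x6,x7},{x2,x6,x7}} A34={{x1,x7}}
  A123={{x2,x6,x7}}
C dims 4,5,1; δ0: rk 3, SNF 1^3; δ1: rk 1, SNF 1^1
Ȟ^0 = (4 − 3) − 0 = 1, so Ȟ^0 ≅ Z
Ȟ^1 = (5 − 1) − 3 = 1, so Ȟ^1 ≅ Z
Ȟ^2 = (1 − 0) − 1 = 0, so Ȟ^2 ≅ 0


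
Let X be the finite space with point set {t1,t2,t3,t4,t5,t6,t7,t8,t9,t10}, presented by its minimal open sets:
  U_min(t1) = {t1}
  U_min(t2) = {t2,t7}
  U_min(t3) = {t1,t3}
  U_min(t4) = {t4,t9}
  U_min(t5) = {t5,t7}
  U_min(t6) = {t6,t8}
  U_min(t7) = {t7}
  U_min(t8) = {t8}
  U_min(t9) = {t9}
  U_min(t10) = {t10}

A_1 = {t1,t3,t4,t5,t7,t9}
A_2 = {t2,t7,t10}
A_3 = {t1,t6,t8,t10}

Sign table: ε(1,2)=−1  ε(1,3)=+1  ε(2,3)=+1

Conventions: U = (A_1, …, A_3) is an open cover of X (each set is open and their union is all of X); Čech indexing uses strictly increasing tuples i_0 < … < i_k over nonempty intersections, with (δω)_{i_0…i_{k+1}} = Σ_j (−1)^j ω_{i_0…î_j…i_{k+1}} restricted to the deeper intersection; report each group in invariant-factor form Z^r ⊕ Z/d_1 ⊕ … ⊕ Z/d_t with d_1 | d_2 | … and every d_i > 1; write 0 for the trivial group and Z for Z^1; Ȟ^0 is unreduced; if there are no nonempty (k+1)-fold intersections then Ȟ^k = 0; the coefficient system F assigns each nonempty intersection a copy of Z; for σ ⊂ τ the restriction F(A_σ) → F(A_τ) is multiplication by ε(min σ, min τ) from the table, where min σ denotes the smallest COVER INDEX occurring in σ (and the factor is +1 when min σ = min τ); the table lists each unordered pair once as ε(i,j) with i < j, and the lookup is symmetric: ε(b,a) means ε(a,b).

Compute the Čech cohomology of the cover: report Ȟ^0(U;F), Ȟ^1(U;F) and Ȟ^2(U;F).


Ȟ^0(U;F) ≅ 0; Ȟ^1(U;F) ≅ Z/2; Ȟ^2(U;F) ≅ 0

cover nerve:
  A12={t7} A13={t1} A23={t10}
C dims 3,3; δ0: rk 3, SNF 1^2·2
Ȟ^0: (3−3)−0=0 ⇒ 0
Ȟ^1: (3−0)−3=0 plus torsion [2] ⇒ Z/2
Ȟ^2: (0−0)−0=0 ⇒ 0


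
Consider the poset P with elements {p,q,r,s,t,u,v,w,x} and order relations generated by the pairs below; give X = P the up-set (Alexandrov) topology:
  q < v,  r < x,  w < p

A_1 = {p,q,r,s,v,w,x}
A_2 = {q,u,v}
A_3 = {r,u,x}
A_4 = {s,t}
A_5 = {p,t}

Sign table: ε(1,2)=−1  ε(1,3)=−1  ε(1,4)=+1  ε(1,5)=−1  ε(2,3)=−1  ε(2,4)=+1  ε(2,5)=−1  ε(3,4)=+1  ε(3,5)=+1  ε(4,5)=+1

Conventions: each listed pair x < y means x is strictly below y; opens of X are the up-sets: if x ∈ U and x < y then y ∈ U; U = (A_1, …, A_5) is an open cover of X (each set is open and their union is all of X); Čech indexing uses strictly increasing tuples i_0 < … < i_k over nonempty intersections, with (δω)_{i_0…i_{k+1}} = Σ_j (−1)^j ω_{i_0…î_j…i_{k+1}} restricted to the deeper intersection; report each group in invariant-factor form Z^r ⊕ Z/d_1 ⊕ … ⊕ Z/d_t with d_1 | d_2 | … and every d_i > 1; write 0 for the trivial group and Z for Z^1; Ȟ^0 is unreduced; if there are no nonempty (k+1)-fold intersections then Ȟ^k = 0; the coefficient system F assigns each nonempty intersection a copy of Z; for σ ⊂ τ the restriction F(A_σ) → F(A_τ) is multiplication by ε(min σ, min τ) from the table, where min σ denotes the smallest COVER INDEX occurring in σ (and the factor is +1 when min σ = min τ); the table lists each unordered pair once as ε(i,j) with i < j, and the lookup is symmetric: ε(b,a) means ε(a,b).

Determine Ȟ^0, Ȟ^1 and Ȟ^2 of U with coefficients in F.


Ȟ^0(U;F) ≅ 0,  Ȟ^1(U;F) ≅ Z ⊕ Z/2,  Ȟ^2(U;F) ≅ 0

nonempty intersections:
  A12={q,v} A13={r,x} A14={s} A15={p} A23={u} A45={t}
C dims 5,6; δ0: rk 5, SNF 1^4·2
Ȟ^0: (5−5)−0=0 ⇒ 0
Ȟ^1: (6−0)−5=1 plus torsion [2] ⇒ Z ⊕ Z/2
Ȟ^2: (0−0)−0=0 ⇒ 0


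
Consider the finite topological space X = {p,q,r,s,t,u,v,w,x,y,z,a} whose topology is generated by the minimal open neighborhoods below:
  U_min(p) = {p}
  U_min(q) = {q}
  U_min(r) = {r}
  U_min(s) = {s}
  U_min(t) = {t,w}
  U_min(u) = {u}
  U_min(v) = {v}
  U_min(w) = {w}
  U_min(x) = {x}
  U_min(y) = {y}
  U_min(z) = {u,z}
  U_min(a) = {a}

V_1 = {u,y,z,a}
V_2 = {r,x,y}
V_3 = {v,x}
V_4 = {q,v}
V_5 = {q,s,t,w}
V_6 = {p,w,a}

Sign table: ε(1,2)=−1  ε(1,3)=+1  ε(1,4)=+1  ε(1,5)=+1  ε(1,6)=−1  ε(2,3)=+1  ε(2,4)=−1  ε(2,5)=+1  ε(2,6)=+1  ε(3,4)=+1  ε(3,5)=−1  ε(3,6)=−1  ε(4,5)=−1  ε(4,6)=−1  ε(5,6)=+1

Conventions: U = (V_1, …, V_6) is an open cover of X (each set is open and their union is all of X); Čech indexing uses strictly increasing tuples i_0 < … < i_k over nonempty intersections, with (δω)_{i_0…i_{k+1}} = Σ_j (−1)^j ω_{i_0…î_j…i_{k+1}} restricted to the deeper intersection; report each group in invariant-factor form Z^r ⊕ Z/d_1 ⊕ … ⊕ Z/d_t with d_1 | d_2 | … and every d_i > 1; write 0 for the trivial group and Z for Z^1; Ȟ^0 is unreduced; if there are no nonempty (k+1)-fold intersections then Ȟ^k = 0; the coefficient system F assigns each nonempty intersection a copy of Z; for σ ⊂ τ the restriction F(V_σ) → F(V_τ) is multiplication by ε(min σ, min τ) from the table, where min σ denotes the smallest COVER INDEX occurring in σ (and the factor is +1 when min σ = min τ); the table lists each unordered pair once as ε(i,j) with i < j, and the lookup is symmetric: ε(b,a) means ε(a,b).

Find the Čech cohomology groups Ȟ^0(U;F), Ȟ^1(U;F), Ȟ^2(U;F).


cover nerve:
  V12={y} V16={a} V23={x} V34={v} V45={q} V56={w}
C dims 6,6; δ0: rk 6, SNF 1^5·2
Ȟ^0: (6−6)−0=0 ⇒ 0
Ȟ^1: (6−0)−6=0 plus torsion [2] ⇒ Z/2
Ȟ^2: (0−0)−0=0 ⇒ 0

Ȟ^0(U;F) ≅ 0,  Ȟ^1(U;F) ≅ Z/2,  Ȟ^2(U;F) ≅ 0


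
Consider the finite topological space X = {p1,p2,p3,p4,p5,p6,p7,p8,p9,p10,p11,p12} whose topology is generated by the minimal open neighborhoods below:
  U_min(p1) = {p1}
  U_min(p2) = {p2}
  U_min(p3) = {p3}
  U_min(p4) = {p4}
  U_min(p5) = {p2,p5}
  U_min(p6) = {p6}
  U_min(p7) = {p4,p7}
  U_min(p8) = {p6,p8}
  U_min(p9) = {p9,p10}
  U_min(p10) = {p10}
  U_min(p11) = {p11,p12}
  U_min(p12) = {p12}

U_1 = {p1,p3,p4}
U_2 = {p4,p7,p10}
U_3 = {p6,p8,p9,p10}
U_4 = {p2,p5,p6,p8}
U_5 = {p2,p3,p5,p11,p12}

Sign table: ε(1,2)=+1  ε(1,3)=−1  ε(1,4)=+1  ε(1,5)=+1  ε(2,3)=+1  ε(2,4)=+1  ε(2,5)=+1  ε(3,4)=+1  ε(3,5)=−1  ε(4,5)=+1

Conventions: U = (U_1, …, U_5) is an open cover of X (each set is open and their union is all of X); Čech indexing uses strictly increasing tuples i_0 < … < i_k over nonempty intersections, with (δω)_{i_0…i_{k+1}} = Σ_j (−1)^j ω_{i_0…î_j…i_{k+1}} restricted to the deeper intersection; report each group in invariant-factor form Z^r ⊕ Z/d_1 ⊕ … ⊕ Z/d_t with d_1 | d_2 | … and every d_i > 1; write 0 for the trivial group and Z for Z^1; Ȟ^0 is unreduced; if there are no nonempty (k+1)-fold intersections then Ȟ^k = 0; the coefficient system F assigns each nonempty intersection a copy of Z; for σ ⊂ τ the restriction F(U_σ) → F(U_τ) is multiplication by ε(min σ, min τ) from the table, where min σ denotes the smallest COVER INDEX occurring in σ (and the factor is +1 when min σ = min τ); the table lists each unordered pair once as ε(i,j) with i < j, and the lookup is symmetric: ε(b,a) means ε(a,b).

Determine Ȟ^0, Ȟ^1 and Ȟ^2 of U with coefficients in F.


intersection data:
  U12={p4} U15={p3} U23={p10} U34={p6,p8} U45={p2,p5}
C dims 5,5; δ0: rk 4, SNF 1^4
Ȟ^0 = (5 − 4) − 0 = 1, so Ȟ^0 ≅ Z
Ȟ^1 = (5 − 0) − 4 = 1, so Ȟ^1 ≅ Z
Ȟ^2 = (0 − 0) − 0 = 0, so Ȟ^2 ≅ 0

Ȟ^0 ≅ Z,  Ȟ^1 ≅ Z,  Ȟ^2 ≅ 0


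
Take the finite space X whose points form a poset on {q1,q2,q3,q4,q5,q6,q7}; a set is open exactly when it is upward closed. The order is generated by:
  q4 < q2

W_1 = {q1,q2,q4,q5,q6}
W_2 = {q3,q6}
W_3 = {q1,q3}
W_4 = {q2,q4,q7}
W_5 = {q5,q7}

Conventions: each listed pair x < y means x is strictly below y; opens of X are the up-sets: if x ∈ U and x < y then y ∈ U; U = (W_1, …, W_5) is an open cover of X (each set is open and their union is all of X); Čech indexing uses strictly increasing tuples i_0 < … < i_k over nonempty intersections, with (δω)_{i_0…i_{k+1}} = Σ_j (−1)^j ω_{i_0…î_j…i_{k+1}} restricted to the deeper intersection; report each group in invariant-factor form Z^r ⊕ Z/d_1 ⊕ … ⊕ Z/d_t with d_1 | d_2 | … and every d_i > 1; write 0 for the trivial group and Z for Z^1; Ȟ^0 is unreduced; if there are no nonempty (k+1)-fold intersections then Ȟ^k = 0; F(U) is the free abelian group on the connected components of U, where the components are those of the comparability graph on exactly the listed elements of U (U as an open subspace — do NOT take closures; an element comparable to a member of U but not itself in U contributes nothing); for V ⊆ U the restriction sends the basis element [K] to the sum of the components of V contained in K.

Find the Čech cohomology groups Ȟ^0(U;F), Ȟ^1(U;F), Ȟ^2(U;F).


Ȟ^0(U;F) ≅ Z^6, Ȟ^1(U;F) ≅ 0, Ȟ^2(U;F) ≅ 0

cover nerve:
  W12={q6} W13={q1} W14={q2,q4} W15={q5} W23={q3} W45={q7}
components per intersection:
  W1: {q1} {q2,q4} {q5} {q6}
  W2: {q3} {q6}
  W3: {q1} {q3}
  W4: {q2,q4} {q7}
  W5: {q5} {q7}
  W12: {q6}
  W13: {q1}
  W14: {q2,q4}
  W15: {q5}
  W23: {q3}
  W45: {q7}
C dims 12,6; δ0: rk 6, SNF 1^6
Ȟ^0: (12−6)−0=6 ⇒ Z^6
Ȟ^1: (6−0)−6=0 ⇒ 0
Ȟ^2: (0−0)−0=0 ⇒ 0


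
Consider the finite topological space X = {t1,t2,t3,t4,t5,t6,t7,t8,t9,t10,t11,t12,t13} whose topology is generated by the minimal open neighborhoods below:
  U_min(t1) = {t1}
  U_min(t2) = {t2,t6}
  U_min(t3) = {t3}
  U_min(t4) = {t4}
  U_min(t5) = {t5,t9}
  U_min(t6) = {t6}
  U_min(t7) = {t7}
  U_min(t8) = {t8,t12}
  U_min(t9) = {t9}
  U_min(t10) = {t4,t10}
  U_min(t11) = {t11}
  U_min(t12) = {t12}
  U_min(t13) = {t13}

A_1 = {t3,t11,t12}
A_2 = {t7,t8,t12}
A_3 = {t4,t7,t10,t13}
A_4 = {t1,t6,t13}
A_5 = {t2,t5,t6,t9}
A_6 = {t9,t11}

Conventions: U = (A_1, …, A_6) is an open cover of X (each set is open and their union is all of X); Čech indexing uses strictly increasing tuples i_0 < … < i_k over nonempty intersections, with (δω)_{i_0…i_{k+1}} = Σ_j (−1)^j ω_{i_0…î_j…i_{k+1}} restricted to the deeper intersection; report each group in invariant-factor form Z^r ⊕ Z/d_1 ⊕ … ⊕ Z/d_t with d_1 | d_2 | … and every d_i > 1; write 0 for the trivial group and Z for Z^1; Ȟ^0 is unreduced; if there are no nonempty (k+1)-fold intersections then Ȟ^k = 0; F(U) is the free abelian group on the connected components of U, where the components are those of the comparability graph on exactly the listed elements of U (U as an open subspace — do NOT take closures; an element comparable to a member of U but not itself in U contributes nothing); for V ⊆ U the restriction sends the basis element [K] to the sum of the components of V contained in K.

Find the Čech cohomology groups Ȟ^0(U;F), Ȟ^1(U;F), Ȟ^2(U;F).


nonempty overlaps:
  A12={t12} A16={t11} A23={t7} A34={t13} A45={t6} A56={t9}
components per intersection:
  A1: {t3} {t11} {t12}
  A2: {t7} {t8,t12}
  A3: {t4,t10} {t7} {t13}
  A4: {t1} {t6} {t13}
  A5: {t2,t6} {t5,t9}
  A6: {t9} {t11}
  A12: {t12}
  A16: {t11}
  A23: {t7}
  A34: {t13}
  A45: {t6}
  A56: {t9}
C dims 15,6; δ0: rk 6, SNF 1^6
degree 0: 15−6−0 = 9 → Ȟ^0 ≅ Z^9
degree 1: 6−0−6 = 0 → Ȟ^1 ≅ 0
degree 2: 0−0−0 = 0 → Ȟ^2 ≅ 0

Ȟ^0(U;F) ≅ Z^9,  Ȟ^1(U;F) ≅ 0,  Ȟ^2(U;F) ≅ 0


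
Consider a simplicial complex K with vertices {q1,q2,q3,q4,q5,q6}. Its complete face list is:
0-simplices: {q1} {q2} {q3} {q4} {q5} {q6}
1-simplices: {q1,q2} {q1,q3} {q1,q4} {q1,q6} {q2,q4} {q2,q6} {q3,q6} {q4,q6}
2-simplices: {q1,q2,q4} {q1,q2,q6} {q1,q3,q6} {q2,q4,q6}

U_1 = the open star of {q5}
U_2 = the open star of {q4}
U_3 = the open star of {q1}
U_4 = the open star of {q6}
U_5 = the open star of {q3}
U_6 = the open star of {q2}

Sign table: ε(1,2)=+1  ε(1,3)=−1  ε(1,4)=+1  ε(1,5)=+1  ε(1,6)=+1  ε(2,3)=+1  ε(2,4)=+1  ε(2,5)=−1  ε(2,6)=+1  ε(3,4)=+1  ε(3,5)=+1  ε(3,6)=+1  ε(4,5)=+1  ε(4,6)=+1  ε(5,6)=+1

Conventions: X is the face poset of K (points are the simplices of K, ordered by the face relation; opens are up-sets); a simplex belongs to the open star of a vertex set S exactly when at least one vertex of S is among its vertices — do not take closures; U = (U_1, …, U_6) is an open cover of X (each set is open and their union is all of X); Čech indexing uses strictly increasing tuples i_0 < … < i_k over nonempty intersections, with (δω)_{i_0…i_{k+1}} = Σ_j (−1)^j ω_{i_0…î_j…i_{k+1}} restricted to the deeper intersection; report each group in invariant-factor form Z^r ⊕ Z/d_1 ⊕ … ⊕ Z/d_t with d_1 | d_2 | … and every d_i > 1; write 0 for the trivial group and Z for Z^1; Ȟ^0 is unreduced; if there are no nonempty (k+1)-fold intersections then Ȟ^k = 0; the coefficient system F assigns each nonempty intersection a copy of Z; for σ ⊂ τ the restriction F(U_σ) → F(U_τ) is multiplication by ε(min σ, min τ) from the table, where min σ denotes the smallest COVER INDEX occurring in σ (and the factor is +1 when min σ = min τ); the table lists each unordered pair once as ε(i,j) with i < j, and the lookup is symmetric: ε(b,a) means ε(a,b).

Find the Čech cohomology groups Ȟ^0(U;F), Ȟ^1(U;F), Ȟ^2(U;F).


nonempty overlaps:
  U1={{q5}} U2={{q4},{q1,q4},{q2,q4},{q4,q6},{q1,q2,q4},{q2,q4,q6}} U3={{q1},{q1,q2},{q1,q3},{q1,q4},{q1,q6},{q1,q2,q4},{q1,q2,q6},{q1,q3,q6}} U4={{q6},{q1,q6},{q2,q6},{q3,q6},{q4,q6},{q1,q2,q6},{q1,q3,q6},{q2,q4,q6}} U5={{q3},{q1,q3},{q3,q6},{q1,q3,q6}} U6={{q2},{q1,q2},{q2,q4},{q2,q6},{q1,q2,q4},{q1,q2,q6},{q2,q4,q6}}
  U23={{q1,q4},{q1,q2,q4}} U24={{q4,q6},{q2,q4,q6}} U26={{q2,q4},{q1,q2,q4},{q2,q4,q6}} U34={{q1,q6},{q1,q2,q6},{q1,q3,q6}} U35={{q1,q3},{q1,q3,q6}} U36={{q1,q2},{q1,q2,q4},{q1,q2,q6}} U45={{q3,q6},{q1,q3,q6}} U46={{q2,q6},{q1,q2,q6},{q2,q4,q6}}
  U236={{q1,q2,q4}} U246={{q2,q4,q6}} U345={{q1,q3,q6}} U346={{q1,q2,q6}}
C dims 6,8,4; δ0: rk 4, SNF 1^4; δ1: rk 4, SNF 1^4
degree 0: 6−4−0 = 2 → Ȟ^0 ≅ Z^2
degree 1: 8−4−4 = 0 → Ȟ^1 ≅ 0
degree 2: 4−0−4 = 0 → Ȟ^2 ≅ 0

Ȟ^0 = Z^2,  Ȟ^1 = 0,  Ȟ^2 = 0


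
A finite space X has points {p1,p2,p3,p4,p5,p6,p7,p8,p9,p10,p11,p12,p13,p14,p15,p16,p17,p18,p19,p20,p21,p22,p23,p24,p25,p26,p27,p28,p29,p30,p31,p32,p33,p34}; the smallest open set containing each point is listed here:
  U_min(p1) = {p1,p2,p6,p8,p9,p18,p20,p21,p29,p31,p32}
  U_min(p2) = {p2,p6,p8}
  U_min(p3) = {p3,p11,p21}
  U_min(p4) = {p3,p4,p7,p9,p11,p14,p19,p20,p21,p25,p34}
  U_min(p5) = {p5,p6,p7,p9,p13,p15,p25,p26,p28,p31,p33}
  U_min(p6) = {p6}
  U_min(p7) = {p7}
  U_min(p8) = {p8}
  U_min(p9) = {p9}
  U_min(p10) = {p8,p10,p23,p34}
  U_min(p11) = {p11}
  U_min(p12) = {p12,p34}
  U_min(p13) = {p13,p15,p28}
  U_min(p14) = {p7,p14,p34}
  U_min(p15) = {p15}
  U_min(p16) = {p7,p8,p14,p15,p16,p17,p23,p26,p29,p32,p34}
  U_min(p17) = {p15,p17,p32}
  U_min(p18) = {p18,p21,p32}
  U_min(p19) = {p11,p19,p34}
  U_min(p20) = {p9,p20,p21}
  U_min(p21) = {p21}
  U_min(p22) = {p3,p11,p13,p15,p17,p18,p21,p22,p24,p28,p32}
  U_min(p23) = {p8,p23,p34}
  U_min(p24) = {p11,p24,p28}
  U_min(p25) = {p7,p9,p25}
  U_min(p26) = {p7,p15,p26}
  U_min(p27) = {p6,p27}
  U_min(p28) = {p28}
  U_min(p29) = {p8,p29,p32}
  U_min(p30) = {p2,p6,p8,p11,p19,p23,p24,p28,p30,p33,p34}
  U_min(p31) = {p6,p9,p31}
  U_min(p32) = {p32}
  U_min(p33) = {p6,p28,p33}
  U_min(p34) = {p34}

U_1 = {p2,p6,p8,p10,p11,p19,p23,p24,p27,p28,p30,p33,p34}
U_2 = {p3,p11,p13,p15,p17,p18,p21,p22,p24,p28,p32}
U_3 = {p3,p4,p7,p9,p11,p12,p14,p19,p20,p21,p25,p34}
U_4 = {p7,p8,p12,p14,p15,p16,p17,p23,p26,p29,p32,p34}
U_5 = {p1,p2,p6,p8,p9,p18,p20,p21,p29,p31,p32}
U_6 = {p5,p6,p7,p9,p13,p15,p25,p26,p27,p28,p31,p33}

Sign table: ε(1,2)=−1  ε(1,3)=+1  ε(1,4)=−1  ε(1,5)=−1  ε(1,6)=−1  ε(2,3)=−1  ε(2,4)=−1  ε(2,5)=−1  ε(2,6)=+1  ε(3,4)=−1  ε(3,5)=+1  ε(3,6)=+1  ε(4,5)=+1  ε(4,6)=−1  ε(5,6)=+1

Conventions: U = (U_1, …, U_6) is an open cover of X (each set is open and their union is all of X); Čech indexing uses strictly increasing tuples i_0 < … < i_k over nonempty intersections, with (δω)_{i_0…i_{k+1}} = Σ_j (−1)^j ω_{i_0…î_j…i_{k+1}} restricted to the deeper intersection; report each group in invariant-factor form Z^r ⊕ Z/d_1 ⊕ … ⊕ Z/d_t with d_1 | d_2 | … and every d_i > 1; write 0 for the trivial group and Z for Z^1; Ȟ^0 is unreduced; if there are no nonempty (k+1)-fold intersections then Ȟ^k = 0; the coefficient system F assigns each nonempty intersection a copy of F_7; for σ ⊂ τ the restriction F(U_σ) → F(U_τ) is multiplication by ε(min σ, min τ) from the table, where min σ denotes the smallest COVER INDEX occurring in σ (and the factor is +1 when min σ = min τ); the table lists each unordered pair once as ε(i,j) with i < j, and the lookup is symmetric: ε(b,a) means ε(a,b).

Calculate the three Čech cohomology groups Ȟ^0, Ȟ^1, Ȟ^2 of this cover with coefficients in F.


cover nerve:
  U12={p11,p24,p28} U13={p11,p19,p34} U14={p8,p23,p34} U15={p2,p6,p8} U16={p6,p27,p28,p33} U23={p3,p11,p21} U24={p15,p17,p32} U25={p18,p21,p32} U26={p13,p15,p28} U34={p7,p12,p14,p34} U35={p9,p20,p21} U36={p7,p9,p25} U45={p8,p29,p32} U46={p7,p15,p26} U56={p6,p9,p31}
  U123={p11} U126={p28} U134={p34} U145={p8} U156={p6} U235={p21} U245={p32} U246={p15} U346={p7} U356={p9}
C dims 6,15,10; δ0: rk_F7 6; δ1: rk_F7 9
Ȟ^0: (6−6)−0=0 ⇒ 0
Ȟ^1: (15−9)−6=0 ⇒ 0
Ȟ^2: (10−0)−9=1 ⇒ Z/7

Ȟ^0 ≅ 0, Ȟ^1 ≅ 0 and Ȟ^2 ≅ Z/7


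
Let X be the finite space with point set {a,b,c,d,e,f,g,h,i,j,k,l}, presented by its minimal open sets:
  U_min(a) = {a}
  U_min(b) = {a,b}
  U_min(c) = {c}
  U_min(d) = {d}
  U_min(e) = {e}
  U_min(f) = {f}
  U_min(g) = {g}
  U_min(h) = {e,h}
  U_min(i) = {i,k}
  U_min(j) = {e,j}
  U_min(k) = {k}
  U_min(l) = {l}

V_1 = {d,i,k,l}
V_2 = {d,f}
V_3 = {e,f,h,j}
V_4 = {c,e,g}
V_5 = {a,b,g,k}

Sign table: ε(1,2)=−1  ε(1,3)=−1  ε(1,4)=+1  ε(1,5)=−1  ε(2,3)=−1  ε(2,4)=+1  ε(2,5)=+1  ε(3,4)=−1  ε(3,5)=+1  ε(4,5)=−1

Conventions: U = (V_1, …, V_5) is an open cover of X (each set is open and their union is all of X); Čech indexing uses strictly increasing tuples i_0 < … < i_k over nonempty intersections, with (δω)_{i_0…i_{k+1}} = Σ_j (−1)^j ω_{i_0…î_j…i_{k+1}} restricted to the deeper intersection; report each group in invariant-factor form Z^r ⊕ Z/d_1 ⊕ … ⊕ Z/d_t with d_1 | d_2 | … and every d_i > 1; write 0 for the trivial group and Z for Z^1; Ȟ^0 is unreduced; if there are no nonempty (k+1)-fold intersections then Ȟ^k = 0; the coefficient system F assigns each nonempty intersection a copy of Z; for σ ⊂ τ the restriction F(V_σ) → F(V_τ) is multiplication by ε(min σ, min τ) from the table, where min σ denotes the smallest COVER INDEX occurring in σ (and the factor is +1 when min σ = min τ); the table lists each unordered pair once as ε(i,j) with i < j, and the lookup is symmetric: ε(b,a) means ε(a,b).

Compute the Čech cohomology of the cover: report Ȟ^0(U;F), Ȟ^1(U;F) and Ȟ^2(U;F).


Ȟ^0 = 0; Ȟ^1 = Z/2; Ȟ^2 = 0

nerve of the cover:
  V12={d} V15={k} V23={f} V34={e} V45={g}
C dims 5,5; δ0: rk 5, SNF 1^4·2
Ȟ^0 = (5 − 5) − 0 = 0, so Ȟ^0 ≅ 0
Ȟ^1 = (5 − 0) − 5 = 0 plus torsion [2], so Ȟ^1 ≅ Z/2
Ȟ^2 = (0 − 0) − 0 = 0, so Ȟ^2 ≅ 0


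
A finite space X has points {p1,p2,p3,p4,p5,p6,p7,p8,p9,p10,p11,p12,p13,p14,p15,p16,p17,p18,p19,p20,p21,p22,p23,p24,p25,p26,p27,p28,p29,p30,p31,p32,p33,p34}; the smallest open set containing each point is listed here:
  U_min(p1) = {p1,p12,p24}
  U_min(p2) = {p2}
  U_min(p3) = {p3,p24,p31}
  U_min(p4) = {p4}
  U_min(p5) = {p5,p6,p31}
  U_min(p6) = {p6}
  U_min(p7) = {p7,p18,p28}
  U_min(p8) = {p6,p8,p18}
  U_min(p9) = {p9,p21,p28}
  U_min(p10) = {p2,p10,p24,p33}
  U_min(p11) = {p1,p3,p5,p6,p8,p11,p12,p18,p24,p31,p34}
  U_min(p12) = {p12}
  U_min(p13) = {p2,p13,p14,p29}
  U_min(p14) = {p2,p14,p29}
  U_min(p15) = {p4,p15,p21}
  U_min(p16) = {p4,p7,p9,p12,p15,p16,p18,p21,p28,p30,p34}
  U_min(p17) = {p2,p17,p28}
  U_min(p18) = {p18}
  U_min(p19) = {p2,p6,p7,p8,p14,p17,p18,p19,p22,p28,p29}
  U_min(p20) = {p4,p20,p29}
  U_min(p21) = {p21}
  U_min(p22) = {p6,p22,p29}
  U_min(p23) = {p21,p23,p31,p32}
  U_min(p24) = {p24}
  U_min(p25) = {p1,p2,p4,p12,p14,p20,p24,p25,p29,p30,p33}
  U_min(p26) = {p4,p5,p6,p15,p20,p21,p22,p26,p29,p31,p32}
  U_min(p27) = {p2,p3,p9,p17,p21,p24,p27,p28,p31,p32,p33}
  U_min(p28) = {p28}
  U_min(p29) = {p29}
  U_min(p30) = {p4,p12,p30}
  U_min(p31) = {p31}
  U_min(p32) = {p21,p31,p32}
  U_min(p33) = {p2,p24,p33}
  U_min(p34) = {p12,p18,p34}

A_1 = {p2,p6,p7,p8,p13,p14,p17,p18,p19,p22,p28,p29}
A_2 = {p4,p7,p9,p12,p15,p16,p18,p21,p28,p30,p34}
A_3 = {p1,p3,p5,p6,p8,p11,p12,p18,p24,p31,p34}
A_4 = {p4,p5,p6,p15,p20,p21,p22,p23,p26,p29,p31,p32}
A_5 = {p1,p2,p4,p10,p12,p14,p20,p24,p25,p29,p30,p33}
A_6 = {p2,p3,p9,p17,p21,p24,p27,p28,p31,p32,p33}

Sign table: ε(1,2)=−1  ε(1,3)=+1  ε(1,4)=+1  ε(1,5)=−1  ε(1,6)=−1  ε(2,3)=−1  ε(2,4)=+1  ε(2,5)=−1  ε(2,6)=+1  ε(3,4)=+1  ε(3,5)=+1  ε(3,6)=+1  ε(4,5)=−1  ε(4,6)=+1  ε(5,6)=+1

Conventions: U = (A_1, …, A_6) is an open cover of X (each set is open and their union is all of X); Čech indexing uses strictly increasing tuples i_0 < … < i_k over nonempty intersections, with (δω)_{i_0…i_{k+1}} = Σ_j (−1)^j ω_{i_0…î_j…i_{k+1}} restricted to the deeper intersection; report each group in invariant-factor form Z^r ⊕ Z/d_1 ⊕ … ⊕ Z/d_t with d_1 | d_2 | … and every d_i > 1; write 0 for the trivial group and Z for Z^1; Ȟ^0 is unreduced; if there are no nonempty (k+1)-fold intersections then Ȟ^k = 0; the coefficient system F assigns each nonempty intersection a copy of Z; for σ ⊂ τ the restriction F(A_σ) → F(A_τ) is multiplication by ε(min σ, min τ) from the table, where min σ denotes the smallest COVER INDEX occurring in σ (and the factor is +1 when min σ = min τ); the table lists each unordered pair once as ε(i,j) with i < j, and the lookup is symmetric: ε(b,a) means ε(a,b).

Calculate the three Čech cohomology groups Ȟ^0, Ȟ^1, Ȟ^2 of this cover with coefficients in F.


Ȟ^0 = 0,  Ȟ^1 = Z/2,  Ȟ^2 = Z

nerve simplices:
  A12={p7,p18,p28} A13={p6,p8,p18} A14={p6,p22,p29} A15={p2,p14,p29} A16={p2,p17,p28} A23={p12,p18,p34} A24={p4,p15,p21} A25={p4,p12,p30} A26={p9,p21,p28} A34={p5,p6,p31} A35={p1,p12,p24} A36={p3,p24,p31} A45={p4,p20,p29} A46={p21,p31,p32} A56={p2,p24,p33}
  A123={p18} A126={p28} A134={p6} A145={p29} A156={p2} A235={p12} A245={p4} A246={p21} A346={p31} A356={p24}
C dims 6,15,10; δ0: rk 6, SNF 1^5·2; δ1: rk 9, SNF 1^9
degree 0: 6−6−0 = 0 → Ȟ^0 ≅ 0
degree 1: 15−9−6 = 0 plus torsion [2] → Ȟ^1 ≅ Z/2
degree 2: 10−0−9 = 1 → Ȟ^2 ≅ Z
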